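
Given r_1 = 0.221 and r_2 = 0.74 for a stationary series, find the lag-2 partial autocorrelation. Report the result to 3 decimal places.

0.727

φ_{22} = (r_2 − r_1²) / (1 − r_1²)
r_1² = (0.221)² = 0.048841
Numerator = 0.74 − 0.0488 = 0.6912; denominator = 1 − 0.0488 = 0.9512
φ_{22} = 0.6912 / 0.9512 = 0.727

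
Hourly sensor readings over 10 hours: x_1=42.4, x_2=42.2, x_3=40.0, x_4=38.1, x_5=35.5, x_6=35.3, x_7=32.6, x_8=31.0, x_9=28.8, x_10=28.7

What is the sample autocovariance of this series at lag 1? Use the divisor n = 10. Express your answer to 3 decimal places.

Mean x̄ = (42.4 + 42.2 + 40.0 + 38.1 + 35.5 + 35.3 + 32.6 + 31.0 + 28.8 + 28.7)/10 = 35.4600
Σ_{t=1}^{9}(x_t−x̄)(x_{t+1}−x̄) = 177.3984
γ_1 = 177.3984 / 10 = 17.740

17.740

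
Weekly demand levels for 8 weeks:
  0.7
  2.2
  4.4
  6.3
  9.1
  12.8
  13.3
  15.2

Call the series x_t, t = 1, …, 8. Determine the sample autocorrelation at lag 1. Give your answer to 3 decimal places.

0.659

Mean x̄ = (0.7 + 2.2 + 4.4 + 6.3 + 9.1 + 12.8 + 13.3 + 15.2)/8 = 8.0000
Numerator Σ_{t=1}^{7}(x_t−x̄)(x_{t+1}−x̄) = 136.3500
Denominator Σ(x_t−x̄)² = 206.9600
r_1 = 136.3500 / 206.9600 = 0.659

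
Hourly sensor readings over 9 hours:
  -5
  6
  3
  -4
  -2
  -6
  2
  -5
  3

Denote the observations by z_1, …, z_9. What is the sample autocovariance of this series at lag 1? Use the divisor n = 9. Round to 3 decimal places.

-5.236

Mean z̄ = (-5 + 6 + 3 − 4 − 2 − 6 + 2 − 5 + 3)/9 = -0.8889
Σ_{t=1}^{8}(z_t−z̄)(z_{t+1}−z̄) = -47.1235
γ_1 = -47.1235 / 9 = -5.236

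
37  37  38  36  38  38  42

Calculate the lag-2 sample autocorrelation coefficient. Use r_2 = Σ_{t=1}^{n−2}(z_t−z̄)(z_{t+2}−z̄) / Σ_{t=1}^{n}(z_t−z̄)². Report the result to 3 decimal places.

Mean z̄ = (37 + 37 + 38 + 36 + 38 + 38 + 42)/7 = 38.0000
Deviations from mean: -1.0000, -1.0000, 0.0000, -2.0000, 0.0000, 0.0000, 4.0000
Numerator Σ_{t=1}^{5}(z_t−z̄)(z_{t+2}−z̄) = 2.0000
Denominator Σ(z_t−z̄)² = 22.0000
r_2 = 2.0000 / 22.0000 = 0.091

0.091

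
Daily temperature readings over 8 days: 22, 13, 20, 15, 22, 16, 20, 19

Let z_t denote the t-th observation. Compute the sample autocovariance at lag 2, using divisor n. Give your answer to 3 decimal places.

Mean z̄ = (22 + 13 + 20 + 15 + 22 + 16 + 20 + 19)/8 = 18.3750
Deviations: 3.6250, -5.3750, 1.6250, -3.3750, 3.6250, -2.3750, 1.6250, 0.6250
Σ_{t=1}^{6}(z_t−z̄)(z_{t+2}−z̄) = 42.3438
γ_2 = 42.3438 / 8 = 5.293

5.293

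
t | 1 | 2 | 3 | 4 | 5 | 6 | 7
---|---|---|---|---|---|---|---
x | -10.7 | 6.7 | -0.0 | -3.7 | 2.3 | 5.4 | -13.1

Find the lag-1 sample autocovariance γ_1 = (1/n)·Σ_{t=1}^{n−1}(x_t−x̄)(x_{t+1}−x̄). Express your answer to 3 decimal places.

Mean x̄ = (-10.7 + 6.7 − 0.0 − 3.7 + 2.3 + 5.4 − 13.1)/7 = -1.8714
Σ_{t=1}^{6}(x_t−x̄)(x_{t+1}−x̄) = -121.9980
γ_1 = -121.9980 / 7 = -17.428

-17.428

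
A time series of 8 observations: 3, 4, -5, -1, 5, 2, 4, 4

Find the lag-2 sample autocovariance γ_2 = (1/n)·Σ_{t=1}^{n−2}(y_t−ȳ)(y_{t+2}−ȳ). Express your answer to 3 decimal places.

-3.500

Mean ȳ = (3 + 4 − 5 − 1 + 5 + 2 + 4 + 4)/8 = 2.0000
Σ_{t=1}^{6}(y_t−ȳ)(y_{t+2}−ȳ) = -28.0000
γ_2 = -28.0000 / 8 = -3.500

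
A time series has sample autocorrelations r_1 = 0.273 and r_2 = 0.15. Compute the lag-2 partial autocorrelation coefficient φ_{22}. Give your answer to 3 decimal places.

0.082

φ_{22} = (r_2 − r_1²) / (1 − r_1²)
r_1² = (0.273)² = 0.074529
Numerator = 0.15 − 0.0745 = 0.0755; denominator = 1 − 0.0745 = 0.9255
φ_{22} = 0.0755 / 0.9255 = 0.082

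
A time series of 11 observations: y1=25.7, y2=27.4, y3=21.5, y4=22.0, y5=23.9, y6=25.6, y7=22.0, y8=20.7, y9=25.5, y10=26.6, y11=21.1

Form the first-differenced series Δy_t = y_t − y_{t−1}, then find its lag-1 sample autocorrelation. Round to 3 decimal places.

First differences Δy: 1.7, -5.9, 0.5, 1.9, 1.7, -3.6, -1.3, 4.8, 1.1, -5.5
Mean of differences = -0.4600
Numerator Σ(Δy_t−Δȳ)(Δy_{t+1}−Δȳ) = -17.8296
Denominator Σ(Δy_t−Δȳ)² = 111.4840
r_1(Δy) = -17.8296 / 111.4840 = -0.160

-0.160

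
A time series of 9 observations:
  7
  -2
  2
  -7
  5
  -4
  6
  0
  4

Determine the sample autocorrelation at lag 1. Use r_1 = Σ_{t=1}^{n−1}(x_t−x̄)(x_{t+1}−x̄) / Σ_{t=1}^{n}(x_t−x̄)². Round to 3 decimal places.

Mean x̄ = (7 − 2 + 2 − 7 + 5 − 4 + 6 + 0 + 4)/9 = 1.2222
Numerator Σ_{t=1}^{8}(x_t−x̄)(x_{t+1}−x̄) = -112.4938
Denominator Σ(x_t−x̄)² = 185.5556
r_1 = -112.4938 / 185.5556 = -0.606

-0.606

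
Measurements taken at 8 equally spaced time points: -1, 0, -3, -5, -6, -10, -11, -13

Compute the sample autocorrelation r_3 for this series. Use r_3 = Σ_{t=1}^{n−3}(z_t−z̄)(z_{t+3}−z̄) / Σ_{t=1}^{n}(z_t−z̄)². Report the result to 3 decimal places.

-0.074

Mean z̄ = (-1 + 0 − 3 − 5 − 6 − 10 − 11 − 13)/8 = -6.1250
Numerator Σ_{t=1}^{5}(z_t−z̄)(z_{t+3}−z̄) = -11.9219
Denominator Σ(z_t−z̄)² = 160.8750
r_3 = -11.9219 / 160.8750 = -0.074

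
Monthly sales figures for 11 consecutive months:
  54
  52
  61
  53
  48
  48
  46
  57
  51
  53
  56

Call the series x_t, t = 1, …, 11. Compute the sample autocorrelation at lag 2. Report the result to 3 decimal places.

Mean x̄ = (54 + 52 + 61 + 53 + 48 + 48 + 46 + 57 + 51 + 53 + 56)/11 = 52.6364
Numerator Σ_{t=1}^{9}(x_t−x̄)(x_{t+2}−x̄) = -11.8099
Denominator Σ(x_t−x̄)² = 192.5455
r_2 = -11.8099 / 192.5455 = -0.061

-0.061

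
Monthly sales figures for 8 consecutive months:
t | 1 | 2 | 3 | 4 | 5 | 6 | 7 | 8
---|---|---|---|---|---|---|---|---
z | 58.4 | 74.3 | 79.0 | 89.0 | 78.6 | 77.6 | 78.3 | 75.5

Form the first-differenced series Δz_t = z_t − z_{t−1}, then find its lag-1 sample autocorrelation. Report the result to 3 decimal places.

0.022

First differences Δz: 15.9, 4.7, 10.0, -10.4, -1.0, 0.7, -2.8
Mean of differences = 2.4429
Numerator Σ(Δz_t−Δz̄)(Δz_{t+1}−Δz̄) = 9.7310
Denominator Σ(Δz_t−Δz̄)² = 450.6171
r_1(Δz) = 9.7310 / 450.6171 = 0.022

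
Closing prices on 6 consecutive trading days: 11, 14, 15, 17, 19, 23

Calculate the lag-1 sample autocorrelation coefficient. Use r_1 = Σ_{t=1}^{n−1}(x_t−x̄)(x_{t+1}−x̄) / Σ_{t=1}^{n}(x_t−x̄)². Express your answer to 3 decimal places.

0.391

Mean x̄ = (11 + 14 + 15 + 17 + 19 + 23)/6 = 16.5000
Deviations from mean: -5.5000, -2.5000, -1.5000, 0.5000, 2.5000, 6.5000
Numerator Σ_{t=1}^{5}(x_t−x̄)(x_{t+1}−x̄) = 34.2500
Denominator Σ(x_t−x̄)² = 87.5000
r_1 = 34.2500 / 87.5000 = 0.391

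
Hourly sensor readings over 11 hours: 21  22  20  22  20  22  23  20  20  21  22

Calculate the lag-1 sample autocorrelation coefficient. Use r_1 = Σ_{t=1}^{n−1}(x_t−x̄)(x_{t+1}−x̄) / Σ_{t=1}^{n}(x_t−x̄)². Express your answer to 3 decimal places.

-0.276

Mean x̄ = (21 + 22 + 20 + 22 + 20 + 22 + 23 + 20 + 20 + 21 + 22)/11 = 21.1818
Numerator Σ_{t=1}^{10}(x_t−x̄)(x_{t+1}−x̄) = -3.2149
Denominator Σ(x_t−x̄)² = 11.6364
r_1 = -3.2149 / 11.6364 = -0.276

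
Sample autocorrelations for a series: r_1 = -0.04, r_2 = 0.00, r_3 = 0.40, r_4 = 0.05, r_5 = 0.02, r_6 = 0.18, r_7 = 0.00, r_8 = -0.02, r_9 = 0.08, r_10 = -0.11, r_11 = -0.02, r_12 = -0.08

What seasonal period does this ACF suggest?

3

The largest autocorrelation is r_3 = 0.40, with a weaker echo at lag 6 (0.18); the remaining lags stay at or below 0.08.
The dominant spike at lag 3 indicates a seasonal period of 3.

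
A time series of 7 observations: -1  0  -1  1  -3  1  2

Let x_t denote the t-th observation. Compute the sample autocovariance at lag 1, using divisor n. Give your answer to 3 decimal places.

-0.758

Mean x̄ = (-1 + 0 − 1 + 1 − 3 + 1 + 2)/7 = -0.1429
Σ_{t=1}^{6}(x_t−x̄)(x_{t+1}−x̄) = -5.3061
γ_1 = -5.3061 / 7 = -0.758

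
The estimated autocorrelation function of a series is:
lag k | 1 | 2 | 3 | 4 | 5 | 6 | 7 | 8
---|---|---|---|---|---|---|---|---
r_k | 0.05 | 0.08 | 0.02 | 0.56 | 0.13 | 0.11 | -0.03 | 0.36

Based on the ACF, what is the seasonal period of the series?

4

The largest autocorrelation is r_4 = 0.56, with a weaker echo at lag 8 (0.36); the remaining lags stay at or below 0.13.
The dominant spike at lag 4 indicates a seasonal period of 4.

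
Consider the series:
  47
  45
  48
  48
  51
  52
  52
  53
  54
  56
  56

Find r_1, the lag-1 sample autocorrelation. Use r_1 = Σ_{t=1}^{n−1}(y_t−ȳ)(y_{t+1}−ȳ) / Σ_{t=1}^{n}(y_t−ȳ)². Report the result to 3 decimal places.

Mean ȳ = (47 + 45 + 48 + 48 + 51 + 52 + 52 + 53 + 54 + 56 + 56)/11 = 51.0909
Numerator Σ_{t=1}^{10}(y_t−ȳ)(y_{t+1}−ȳ) = 99.9917
Denominator Σ(y_t−ȳ)² = 134.9091
r_1 = 99.9917 / 134.9091 = 0.741

0.741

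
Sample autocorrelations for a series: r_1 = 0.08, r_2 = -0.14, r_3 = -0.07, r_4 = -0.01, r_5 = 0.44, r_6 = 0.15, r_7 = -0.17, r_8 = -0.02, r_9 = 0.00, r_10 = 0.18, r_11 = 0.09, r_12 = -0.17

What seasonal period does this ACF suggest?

The largest autocorrelation is r_5 = 0.44, with a weaker echo at lag 10 (0.18); the remaining lags stay at or below 0.15.
The dominant spike at lag 5 indicates a seasonal period of 5.

5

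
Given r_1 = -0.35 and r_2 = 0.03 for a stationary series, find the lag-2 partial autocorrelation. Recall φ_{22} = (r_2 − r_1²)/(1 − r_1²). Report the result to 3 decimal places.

-0.105

φ_{22} = (r_2 − r_1²) / (1 − r_1²)
r_1² = (-0.35)² = 0.1225
Numerator = 0.03 − 0.1225 = -0.0925; denominator = 1 − 0.1225 = 0.8775
φ_{22} = -0.0925 / 0.8775 = -0.105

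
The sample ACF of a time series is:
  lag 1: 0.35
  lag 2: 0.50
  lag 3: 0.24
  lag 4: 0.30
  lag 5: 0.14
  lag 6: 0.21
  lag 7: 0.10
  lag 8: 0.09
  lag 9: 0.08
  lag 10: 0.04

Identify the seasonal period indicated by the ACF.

2

The largest autocorrelation is r_2 = 0.50; the remaining lags stay at or below 0.35.
The dominant spike at lag 2 indicates a seasonal period of 2.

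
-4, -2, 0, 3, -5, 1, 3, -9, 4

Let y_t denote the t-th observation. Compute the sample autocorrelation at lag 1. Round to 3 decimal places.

-0.539

Mean ȳ = (-4 − 2 + 0 + 3 − 5 + 1 + 3 − 9 + 4)/9 = -1.0000
Numerator Σ_{t=1}^{8}(y_t−ȳ)(y_{t+1}−ȳ) = -82.0000
Denominator Σ(y_t−ȳ)² = 152.0000
r_1 = -82.0000 / 152.0000 = -0.539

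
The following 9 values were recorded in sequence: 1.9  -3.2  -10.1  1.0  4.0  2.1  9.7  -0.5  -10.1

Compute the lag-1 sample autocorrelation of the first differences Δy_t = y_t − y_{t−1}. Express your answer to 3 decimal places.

-0.014

First differences Δy: -5.1, -6.9, 11.1, 3.0, -1.9, 7.6, -10.2, -9.6
Mean of differences = -1.5000
Numerator Σ(Δy_t−Δȳ)(Δy_{t+1}−Δȳ) = -6.0400
Denominator Σ(Δy_t−Δȳ)² = 445.4000
r_1(Δy) = -6.0400 / 445.4000 = -0.014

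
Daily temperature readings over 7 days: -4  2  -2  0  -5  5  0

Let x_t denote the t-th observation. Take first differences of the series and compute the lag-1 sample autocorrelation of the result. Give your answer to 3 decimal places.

First differences Δx: 6, -4, 2, -5, 10, -5
Mean of differences = 0.6667
Numerator Σ(Δx_t−Δx̄)(Δx_{t+1}−Δx̄) = -144.4444
Denominator Σ(Δx_t−Δx̄)² = 203.3333
r_1(Δx) = -144.4444 / 203.3333 = -0.710

-0.710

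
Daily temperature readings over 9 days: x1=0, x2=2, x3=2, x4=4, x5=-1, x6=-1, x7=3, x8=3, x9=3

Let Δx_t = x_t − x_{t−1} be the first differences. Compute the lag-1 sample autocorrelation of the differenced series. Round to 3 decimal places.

First differences Δx: 2, 0, 2, -5, 0, 4, 0, 0
Mean of differences = 0.3750
Numerator Σ(Δx_t−Δx̄)(Δx_{t+1}−Δx̄) = -10.5156
Denominator Σ(Δx_t−Δx̄)² = 47.8750
r_1(Δx) = -10.5156 / 47.8750 = -0.220

-0.220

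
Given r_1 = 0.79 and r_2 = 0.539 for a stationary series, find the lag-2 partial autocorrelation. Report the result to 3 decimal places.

φ_{22} = (r_2 − r_1²) / (1 − r_1²)
r_1² = (0.79)² = 0.6241
Numerator = 0.539 − 0.6241 = -0.0851; denominator = 1 − 0.6241 = 0.3759
φ_{22} = -0.0851 / 0.3759 = -0.226

-0.226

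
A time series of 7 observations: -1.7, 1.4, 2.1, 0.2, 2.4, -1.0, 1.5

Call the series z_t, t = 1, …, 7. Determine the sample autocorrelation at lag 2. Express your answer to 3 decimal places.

0.059

Mean z̄ = (-1.7 + 1.4 + 2.1 + 0.2 + 2.4 − 1.0 + 1.5)/7 = 0.7000
Numerator Σ_{t=1}^{5}(z_t−z̄)(z_{t+2}−z̄) = 0.8800
Denominator Σ(z_t−z̄)² = 14.8800
r_2 = 0.8800 / 14.8800 = 0.059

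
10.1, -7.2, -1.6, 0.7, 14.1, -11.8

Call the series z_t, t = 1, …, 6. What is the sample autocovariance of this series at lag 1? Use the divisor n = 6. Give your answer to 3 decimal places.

-37.274

Mean z̄ = (10.1 − 7.2 − 1.6 + 0.7 + 14.1 − 11.8)/6 = 0.7167
Deviations: 9.3833, -7.9167, -2.3167, -0.0167, 13.3833, -12.5167
Σ_{t=1}^{5}(z_t−z̄)(z_{t+1}−z̄) = -223.6436
γ_1 = -223.6436 / 6 = -37.274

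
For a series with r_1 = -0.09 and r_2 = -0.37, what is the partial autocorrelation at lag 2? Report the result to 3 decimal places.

-0.381

φ_{22} = (r_2 − r_1²) / (1 − r_1²)
r_1² = (-0.09)² = 0.0081
Numerator = -0.37 − 0.0081 = -0.3781; denominator = 1 − 0.0081 = 0.9919
φ_{22} = -0.3781 / 0.9919 = -0.381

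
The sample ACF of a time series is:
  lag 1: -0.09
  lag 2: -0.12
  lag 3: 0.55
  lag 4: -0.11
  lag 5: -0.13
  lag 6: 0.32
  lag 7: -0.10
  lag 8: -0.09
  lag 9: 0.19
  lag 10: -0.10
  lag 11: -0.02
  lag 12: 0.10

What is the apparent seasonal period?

3

The largest autocorrelation is r_3 = 0.55, with weaker echoes at lags 6 (0.32) and 9 (0.19); the remaining lags stay at or below 0.10.
The dominant spike at lag 3 indicates a seasonal period of 3.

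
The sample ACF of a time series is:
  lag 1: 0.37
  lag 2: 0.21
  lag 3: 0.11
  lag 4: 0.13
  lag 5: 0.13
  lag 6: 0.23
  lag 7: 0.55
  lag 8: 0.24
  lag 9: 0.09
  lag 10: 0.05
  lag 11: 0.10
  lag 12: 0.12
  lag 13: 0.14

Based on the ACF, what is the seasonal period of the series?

7

The largest autocorrelation is r_7 = 0.55; the remaining lags stay at or below 0.37. The elevated value at lag 1 (0.37), dropping to 0.21 at lag 2, reflects decaying short-term dependence rather than seasonality.
The dominant spike at lag 7 indicates a seasonal period of 7.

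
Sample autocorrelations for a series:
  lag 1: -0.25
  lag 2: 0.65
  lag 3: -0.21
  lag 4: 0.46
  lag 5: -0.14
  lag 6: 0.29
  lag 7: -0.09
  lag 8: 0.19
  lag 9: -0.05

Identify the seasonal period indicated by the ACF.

The largest autocorrelation is r_2 = 0.65, with weaker echoes at lags 4 (0.46), 6 (0.29) and 8 (0.19); the remaining lags stay at or below -0.05.
The dominant spike at lag 2 indicates a seasonal period of 2.

2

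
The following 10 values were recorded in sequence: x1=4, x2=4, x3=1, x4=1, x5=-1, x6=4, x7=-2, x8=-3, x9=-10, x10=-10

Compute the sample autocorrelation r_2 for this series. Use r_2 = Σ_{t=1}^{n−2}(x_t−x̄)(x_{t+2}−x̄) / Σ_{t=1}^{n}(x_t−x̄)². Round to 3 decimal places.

Mean x̄ = (4 + 4 + 1 + 1 − 1 + 4 − 2 − 3 − 10 − 10)/10 = -1.2000
Numerator Σ_{t=1}^{8}(x_t−x̄)(x_{t+2}−x̄) = 48.1200
Denominator Σ(x_t−x̄)² = 249.6000
r_2 = 48.1200 / 249.6000 = 0.193

0.193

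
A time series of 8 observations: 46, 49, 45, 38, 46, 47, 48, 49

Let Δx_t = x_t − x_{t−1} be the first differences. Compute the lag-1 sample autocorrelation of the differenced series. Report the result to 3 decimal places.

-0.213

First differences Δx: 3, -4, -7, 8, 1, 1, 1
Mean of differences = 0.4286
Numerator Σ(Δx_t−Δx̄)(Δx_{t+1}−Δx̄) = -29.7551
Denominator Σ(Δx_t−Δx̄)² = 139.7143
r_1(Δx) = -29.7551 / 139.7143 = -0.213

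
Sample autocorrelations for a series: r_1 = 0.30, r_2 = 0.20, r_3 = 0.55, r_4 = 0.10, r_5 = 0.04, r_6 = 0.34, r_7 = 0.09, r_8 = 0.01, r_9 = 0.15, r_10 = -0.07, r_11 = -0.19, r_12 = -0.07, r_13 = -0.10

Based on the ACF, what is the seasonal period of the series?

3

The largest autocorrelation is r_3 = 0.55, with a weaker echo at lag 6 (0.34); the remaining lags stay at or below 0.30. The elevated value at lag 1 (0.30), dropping to 0.20 at lag 2, reflects decaying short-term dependence rather than seasonality.
The dominant spike at lag 3 indicates a seasonal period of 3.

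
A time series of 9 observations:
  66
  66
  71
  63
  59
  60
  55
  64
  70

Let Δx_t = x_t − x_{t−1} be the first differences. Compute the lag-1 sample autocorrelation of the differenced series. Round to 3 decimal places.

-0.029

First differences Δx: 0, 5, -8, -4, 1, -5, 9, 6
Mean of differences = 0.5000
Numerator Σ(Δx_t−Δx̄)(Δx_{t+1}−Δx̄) = -7.2500
Denominator Σ(Δx_t−Δx̄)² = 246.0000
r_1(Δx) = -7.2500 / 246.0000 = -0.029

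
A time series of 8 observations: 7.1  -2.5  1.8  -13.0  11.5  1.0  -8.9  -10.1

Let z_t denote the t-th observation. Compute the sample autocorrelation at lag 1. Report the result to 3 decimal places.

-0.234

Mean z̄ = (7.1 − 2.5 + 1.8 − 13.0 + 11.5 + 1.0 − 8.9 − 10.1)/8 = -1.6375
Deviations from mean: 8.7375, -0.8625, 3.4375, -11.3625, 13.1375, 2.6375, -7.2625, -8.4625
Σ(z_t−z̄)(z_{t+1}−z̄) = (-7.5361) + (-2.9648) + (-39.0586) + (-149.2748) + (34.6502) + (-19.1548) + (61.4589) = -121.8802
Denominator Σ(z_t−z̄)² = 521.9188
r_1 = -121.8802 / 521.9188 = -0.234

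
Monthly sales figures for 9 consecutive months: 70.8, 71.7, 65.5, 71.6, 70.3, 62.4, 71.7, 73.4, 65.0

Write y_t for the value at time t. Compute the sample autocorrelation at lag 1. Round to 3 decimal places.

Mean ȳ = (70.8 + 71.7 + 65.5 + 71.6 + 70.3 + 62.4 + 71.7 + 73.4 + 65.0)/9 = 69.1556
Numerator Σ_{t=1}^{8}(y_t−ȳ)(y_{t+1}−ȳ) = -43.0142
Denominator Σ(y_t−ȳ)² = 117.2222
r_1 = -43.0142 / 117.2222 = -0.367

-0.367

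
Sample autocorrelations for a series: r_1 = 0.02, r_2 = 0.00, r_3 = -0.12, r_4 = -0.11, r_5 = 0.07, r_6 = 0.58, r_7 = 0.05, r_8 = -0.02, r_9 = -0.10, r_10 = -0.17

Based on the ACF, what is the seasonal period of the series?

The largest autocorrelation is r_6 = 0.58; the remaining lags stay at or below 0.07.
The dominant spike at lag 6 indicates a seasonal period of 6.

6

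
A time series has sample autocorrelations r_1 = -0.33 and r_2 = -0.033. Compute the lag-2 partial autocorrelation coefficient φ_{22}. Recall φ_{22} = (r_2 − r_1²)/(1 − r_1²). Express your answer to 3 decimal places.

-0.159

φ_{22} = (r_2 − r_1²) / (1 − r_1²)
r_1² = (-0.33)² = 0.1089
Numerator = -0.033 − 0.1089 = -0.1419; denominator = 1 − 0.1089 = 0.8911
φ_{22} = -0.1419 / 0.8911 = -0.159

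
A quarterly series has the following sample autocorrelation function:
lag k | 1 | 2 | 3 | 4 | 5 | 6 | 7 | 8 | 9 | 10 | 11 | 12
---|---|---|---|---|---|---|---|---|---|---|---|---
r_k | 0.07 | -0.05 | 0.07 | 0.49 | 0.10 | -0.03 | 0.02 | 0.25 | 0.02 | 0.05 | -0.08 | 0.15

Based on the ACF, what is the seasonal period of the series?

4

The largest autocorrelation is r_4 = 0.49, with weaker echoes at lags 8 (0.25) and 12 (0.15); the remaining lags stay at or below 0.10.
The dominant spike at lag 4 indicates a seasonal period of 4.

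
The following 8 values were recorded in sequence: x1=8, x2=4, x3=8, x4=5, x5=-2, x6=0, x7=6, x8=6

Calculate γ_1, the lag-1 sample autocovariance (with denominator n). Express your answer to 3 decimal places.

Mean x̄ = (8 + 4 + 8 + 5 − 2 + 0 + 6 + 6)/8 = 4.3750
Σ_{t=1}^{7}(x_t−x̄)(x_{t+1}−x̄) = 18.9844
γ_1 = 18.9844 / 8 = 2.373

2.373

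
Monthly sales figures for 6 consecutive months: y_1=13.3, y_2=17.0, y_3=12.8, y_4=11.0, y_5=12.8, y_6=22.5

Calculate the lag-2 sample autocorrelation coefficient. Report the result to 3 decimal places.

-0.339

Mean ȳ = (13.3 + 17.0 + 12.8 + 11.0 + 12.8 + 22.5)/6 = 14.9000
Deviations from mean: -1.6000, 2.1000, -2.1000, -3.9000, -2.1000, 7.6000
Σ(y_t−ȳ)(y_{t+2}−ȳ) = (3.3600) + (-8.1900) + (4.4100) + (-29.6400) = -30.0600
Denominator Σ(y_t−ȳ)² = 88.7600
r_2 = -30.0600 / 88.7600 = -0.339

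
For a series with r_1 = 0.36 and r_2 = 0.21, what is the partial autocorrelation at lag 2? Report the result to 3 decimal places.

φ_{22} = (r_2 − r_1²) / (1 − r_1²)
r_1² = (0.36)² = 0.1296
Numerator = 0.21 − 0.1296 = 0.0804; denominator = 1 − 0.1296 = 0.8704
φ_{22} = 0.0804 / 0.8704 = 0.092

0.092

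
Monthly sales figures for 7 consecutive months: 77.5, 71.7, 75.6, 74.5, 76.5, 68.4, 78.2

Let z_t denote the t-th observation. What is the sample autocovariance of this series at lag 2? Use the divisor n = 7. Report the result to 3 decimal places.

Mean z̄ = (77.5 + 71.7 + 75.6 + 74.5 + 76.5 + 68.4 + 78.2)/7 = 74.6286
Deviations: 2.8714, -2.9286, 0.9714, -0.1286, 1.8714, -6.2286, 3.5714
Σ_{t=1}^{5}(z_t−z̄)(z_{t+2}−z̄) = 12.4684
γ_2 = 12.4684 / 7 = 1.781

1.781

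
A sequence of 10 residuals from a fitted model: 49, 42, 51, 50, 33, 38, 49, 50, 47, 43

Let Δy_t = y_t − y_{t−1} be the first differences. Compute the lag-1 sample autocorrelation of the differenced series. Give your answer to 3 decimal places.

First differences Δy: -7, 9, -1, -17, 5, 11, 1, -3, -4
Mean of differences = -0.6667
Numerator Σ(Δy_t−Δȳ)(Δy_{t+1}−Δȳ) = -62.1111
Denominator Σ(Δy_t−Δȳ)² = 588.0000
r_1(Δy) = -62.1111 / 588.0000 = -0.106

-0.106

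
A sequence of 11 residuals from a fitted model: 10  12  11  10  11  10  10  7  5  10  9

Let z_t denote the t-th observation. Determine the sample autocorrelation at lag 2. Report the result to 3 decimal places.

Mean z̄ = (10 + 12 + 11 + 10 + 11 + 10 + 10 + 7 + 5 + 10 + 9)/11 = 9.5455
Numerator Σ_{t=1}^{9}(z_t−z̄)(z_{t+2}−z̄) = 2.8595
Denominator Σ(z_t−z̄)² = 38.7273
r_2 = 2.8595 / 38.7273 = 0.074

0.074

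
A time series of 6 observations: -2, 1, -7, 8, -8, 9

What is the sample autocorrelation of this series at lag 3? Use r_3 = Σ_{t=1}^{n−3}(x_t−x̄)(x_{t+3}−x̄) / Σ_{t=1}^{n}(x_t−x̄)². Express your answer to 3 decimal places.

Mean x̄ = (-2 + 1 − 7 + 8 − 8 + 9)/6 = 0.1667
Σ(x_t−x̄)(x_{t+3}−x̄) = (-16.9722) + (-6.8056) + (-63.3056) = -87.0833
Denominator Σ(x_t−x̄)² = 262.8333
r_3 = -87.0833 / 262.8333 = -0.331

-0.331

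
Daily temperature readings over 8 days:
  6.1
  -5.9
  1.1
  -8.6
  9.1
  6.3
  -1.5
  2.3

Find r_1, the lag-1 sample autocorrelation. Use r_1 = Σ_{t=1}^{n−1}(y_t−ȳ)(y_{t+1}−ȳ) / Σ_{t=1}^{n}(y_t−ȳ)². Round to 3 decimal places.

-0.328

Mean ȳ = (6.1 − 5.9 + 1.1 − 8.6 + 9.1 + 6.3 − 1.5 + 2.3)/8 = 1.1125
Σ(y_t−ȳ)(y_{t+1}−ȳ) = (-34.9748) + (0.0877) + (0.1214) + (-77.5786) + (41.4352) + (-13.5523) + (-3.1023) = -87.5639
Denominator Σ(y_t−ȳ)² = 267.3288
r_1 = -87.5639 / 267.3288 = -0.328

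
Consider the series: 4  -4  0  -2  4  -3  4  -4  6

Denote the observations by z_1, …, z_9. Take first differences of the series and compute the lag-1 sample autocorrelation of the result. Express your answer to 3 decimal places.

-0.731

First differences Δz: -8, 4, -2, 6, -7, 7, -8, 10
Mean of differences = 0.2500
Numerator Σ(Δz_t−Δz̄)(Δz_{t+1}−Δz̄) = -279.0625
Denominator Σ(Δz_t−Δz̄)² = 381.5000
r_1(Δz) = -279.0625 / 381.5000 = -0.731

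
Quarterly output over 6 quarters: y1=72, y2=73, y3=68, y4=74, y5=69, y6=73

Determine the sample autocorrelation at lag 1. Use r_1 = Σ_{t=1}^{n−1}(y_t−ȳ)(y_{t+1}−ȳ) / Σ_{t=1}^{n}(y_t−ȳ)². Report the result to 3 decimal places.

-0.788

Mean ȳ = (72 + 73 + 68 + 74 + 69 + 73)/6 = 71.5000
Σ(y_t−ȳ)(y_{t+1}−ȳ) = (0.7500) + (-5.2500) + (-8.7500) + (-6.2500) + (-3.7500) = -23.2500
Denominator Σ(y_t−ȳ)² = 29.5000
r_1 = -23.2500 / 29.5000 = -0.788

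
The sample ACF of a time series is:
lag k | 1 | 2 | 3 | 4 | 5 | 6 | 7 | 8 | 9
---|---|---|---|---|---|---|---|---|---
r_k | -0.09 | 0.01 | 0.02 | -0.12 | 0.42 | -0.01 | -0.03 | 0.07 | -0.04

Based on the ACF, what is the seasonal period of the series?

The largest autocorrelation is r_5 = 0.42; the remaining lags stay at or below 0.07.
The dominant spike at lag 5 indicates a seasonal period of 5.

5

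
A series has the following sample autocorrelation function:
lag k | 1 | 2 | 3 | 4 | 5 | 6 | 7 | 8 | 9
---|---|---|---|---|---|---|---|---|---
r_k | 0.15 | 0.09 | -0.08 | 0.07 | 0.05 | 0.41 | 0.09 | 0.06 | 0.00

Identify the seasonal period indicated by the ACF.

The largest autocorrelation is r_6 = 0.41; the remaining lags stay at or below 0.15.
The dominant spike at lag 6 indicates a seasonal period of 6.

6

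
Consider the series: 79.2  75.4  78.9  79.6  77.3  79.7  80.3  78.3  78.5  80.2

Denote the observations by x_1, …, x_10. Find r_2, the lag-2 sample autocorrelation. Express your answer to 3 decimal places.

-0.295

Mean x̄ = (79.2 + 75.4 + 78.9 + 79.6 + 77.3 + 79.7 + 80.3 + 78.3 + 78.5 + 80.2)/10 = 78.7400
Numerator Σ_{t=1}^{8}(x_t−x̄)(x_{t+2}−x̄) = -5.8892
Denominator Σ(x_t−x̄)² = 19.9440
r_2 = -5.8892 / 19.9440 = -0.295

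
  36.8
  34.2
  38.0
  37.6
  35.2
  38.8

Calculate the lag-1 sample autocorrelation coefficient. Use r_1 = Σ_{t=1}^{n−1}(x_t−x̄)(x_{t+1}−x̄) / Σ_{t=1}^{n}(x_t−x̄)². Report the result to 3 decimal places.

-0.436

Mean x̄ = (36.8 + 34.2 + 38.0 + 37.6 + 35.2 + 38.8)/6 = 36.7667
Deviations from mean: 0.0333, -2.5667, 1.2333, 0.8333, -1.5667, 2.0333
Σ(x_t−x̄)(x_{t+1}−x̄) = (-0.0856) + (-3.1656) + (1.0278) + (-1.3056) + (-3.1856) = -6.7144
Denominator Σ(x_t−x̄)² = 15.3933
r_1 = -6.7144 / 15.3933 = -0.436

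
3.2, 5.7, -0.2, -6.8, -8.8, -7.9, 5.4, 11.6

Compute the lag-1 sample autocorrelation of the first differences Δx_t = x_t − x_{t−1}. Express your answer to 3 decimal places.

First differences Δx: 2.5, -5.9, -6.6, -2.0, 0.9, 13.3, 6.2
Mean of differences = 1.2000
Numerator Σ(Δx_t−Δx̄)(Δx_{t+1}−Δx̄) = 128.9400
Denominator Σ(Δx_t−Δx̄)² = 294.6800
r_1(Δx) = 128.9400 / 294.6800 = 0.438

0.438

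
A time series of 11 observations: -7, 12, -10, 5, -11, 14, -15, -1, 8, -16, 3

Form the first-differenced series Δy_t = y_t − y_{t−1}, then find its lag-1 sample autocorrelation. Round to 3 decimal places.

-0.760

First differences Δy: 19, -22, 15, -16, 25, -29, 14, 9, -24, 19
Mean of differences = 1.0000
Numerator Σ(Δy_t−Δȳ)(Δy_{t+1}−Δȳ) = -3038.0000
Denominator Σ(Δy_t−Δȳ)² = 3996.0000
r_1(Δy) = -3038.0000 / 3996.0000 = -0.760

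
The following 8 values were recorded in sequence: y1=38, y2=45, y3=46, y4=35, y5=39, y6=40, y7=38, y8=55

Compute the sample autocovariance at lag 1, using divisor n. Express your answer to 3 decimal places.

-5.625

Mean ȳ = (38 + 45 + 46 + 35 + 39 + 40 + 38 + 55)/8 = 42.0000
Deviations: -4.0000, 3.0000, 4.0000, -7.0000, -3.0000, -2.0000, -4.0000, 13.0000
Σ_{t=1}^{7}(y_t−ȳ)(y_{t+1}−ȳ) = -45.0000
γ_1 = -45.0000 / 8 = -5.625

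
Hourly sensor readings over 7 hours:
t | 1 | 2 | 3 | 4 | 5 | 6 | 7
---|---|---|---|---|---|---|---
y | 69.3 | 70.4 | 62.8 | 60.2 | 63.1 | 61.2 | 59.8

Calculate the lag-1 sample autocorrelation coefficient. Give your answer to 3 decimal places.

Mean ȳ = (69.3 + 70.4 + 62.8 + 60.2 + 63.1 + 61.2 + 59.8)/7 = 63.8286
Deviations from mean: 5.4714, 6.5714, -1.0286, -3.6286, -0.7286, -2.6286, -4.0286
Numerator Σ_{t=1}^{6}(y_t−ȳ)(y_{t+1}−ȳ) = 48.0763
Denominator Σ(y_t−ȳ)² = 111.0143
r_1 = 48.0763 / 111.0143 = 0.433

0.433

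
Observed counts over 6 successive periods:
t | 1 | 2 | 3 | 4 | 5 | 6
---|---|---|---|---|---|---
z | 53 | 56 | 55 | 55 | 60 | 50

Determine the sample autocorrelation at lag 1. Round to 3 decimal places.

Mean z̄ = (53 + 56 + 55 + 55 + 60 + 50)/6 = 54.8333
Deviations from mean: -1.8333, 1.1667, 0.1667, 0.1667, 5.1667, -4.8333
Numerator Σ_{t=1}^{5}(z_t−z̄)(z_{t+1}−z̄) = -26.0278
Denominator Σ(z_t−z̄)² = 54.8333
r_1 = -26.0278 / 54.8333 = -0.475

-0.475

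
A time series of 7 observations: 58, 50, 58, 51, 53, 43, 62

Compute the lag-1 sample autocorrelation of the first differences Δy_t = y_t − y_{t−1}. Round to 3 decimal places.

-0.531

First differences Δy: -8, 8, -7, 2, -10, 19
Mean of differences = 0.6667
Numerator Σ(Δy_t−Δȳ)(Δy_{t+1}−Δȳ) = -339.7778
Denominator Σ(Δy_t−Δȳ)² = 639.3333
r_1(Δy) = -339.7778 / 639.3333 = -0.531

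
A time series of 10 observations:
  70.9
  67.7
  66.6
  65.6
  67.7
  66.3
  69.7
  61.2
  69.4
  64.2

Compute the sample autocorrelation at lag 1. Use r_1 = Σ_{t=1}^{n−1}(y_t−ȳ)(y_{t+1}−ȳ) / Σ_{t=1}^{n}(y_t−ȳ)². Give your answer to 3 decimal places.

Mean ȳ = (70.9 + 67.7 + 66.6 + 65.6 + 67.7 + 66.3 + 69.7 + 61.2 + 69.4 + 64.2)/10 = 66.9300
Numerator Σ_{t=1}^{9}(y_t−ȳ)(y_{t+1}−ȳ) = -36.7809
Denominator Σ(y_t−ȳ)² = 73.2810
r_1 = -36.7809 / 73.2810 = -0.502

-0.502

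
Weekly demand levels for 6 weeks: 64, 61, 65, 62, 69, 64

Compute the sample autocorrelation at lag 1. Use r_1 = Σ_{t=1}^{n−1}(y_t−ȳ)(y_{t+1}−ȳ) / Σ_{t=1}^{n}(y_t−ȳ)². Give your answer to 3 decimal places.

-0.391

Mean ȳ = (64 + 61 + 65 + 62 + 69 + 64)/6 = 64.1667
Deviations from mean: -0.1667, -3.1667, 0.8333, -2.1667, 4.8333, -0.1667
Numerator Σ_{t=1}^{5}(y_t−ȳ)(y_{t+1}−ȳ) = -15.1944
Denominator Σ(y_t−ȳ)² = 38.8333
r_1 = -15.1944 / 38.8333 = -0.391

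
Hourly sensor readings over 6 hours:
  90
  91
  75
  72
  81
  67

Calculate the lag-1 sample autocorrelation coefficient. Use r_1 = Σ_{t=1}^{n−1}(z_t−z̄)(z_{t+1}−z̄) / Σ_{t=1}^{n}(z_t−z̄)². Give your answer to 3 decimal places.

Mean z̄ = (90 + 91 + 75 + 72 + 81 + 67)/6 = 79.3333
Deviations from mean: 10.6667, 11.6667, -4.3333, -7.3333, 1.6667, -12.3333
Numerator Σ_{t=1}^{5}(z_t−z̄)(z_{t+1}−z̄) = 72.8889
Denominator Σ(z_t−z̄)² = 477.3333
r_1 = 72.8889 / 477.3333 = 0.153

0.153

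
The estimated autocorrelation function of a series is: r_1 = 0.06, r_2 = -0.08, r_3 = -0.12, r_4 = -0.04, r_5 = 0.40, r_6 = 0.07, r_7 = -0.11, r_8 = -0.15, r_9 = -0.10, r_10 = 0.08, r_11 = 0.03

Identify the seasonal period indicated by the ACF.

The largest autocorrelation is r_5 = 0.40; the remaining lags stay at or below 0.08.
The dominant spike at lag 5 indicates a seasonal period of 5.

5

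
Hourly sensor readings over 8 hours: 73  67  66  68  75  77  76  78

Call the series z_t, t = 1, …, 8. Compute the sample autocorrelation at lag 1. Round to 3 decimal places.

0.600

Mean z̄ = (73 + 67 + 66 + 68 + 75 + 77 + 76 + 78)/8 = 72.5000
Σ(z_t−z̄)(z_{t+1}−z̄) = (-2.7500) + (35.7500) + (29.2500) + (-11.2500) + (11.2500) + (15.7500) + (19.2500) = 97.2500
Denominator Σ(z_t−z̄)² = 162.0000
r_1 = 97.2500 / 162.0000 = 0.600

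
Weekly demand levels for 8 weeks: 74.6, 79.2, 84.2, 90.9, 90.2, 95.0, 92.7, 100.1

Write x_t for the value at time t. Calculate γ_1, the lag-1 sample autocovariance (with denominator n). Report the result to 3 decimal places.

31.280

Mean x̄ = (74.6 + 79.2 + 84.2 + 90.9 + 90.2 + 95.0 + 92.7 + 100.1)/8 = 88.3625
Σ_{t=1}^{7}(x_t−x̄)(x_{t+1}−x̄) = 250.2361
γ_1 = 250.2361 / 8 = 31.280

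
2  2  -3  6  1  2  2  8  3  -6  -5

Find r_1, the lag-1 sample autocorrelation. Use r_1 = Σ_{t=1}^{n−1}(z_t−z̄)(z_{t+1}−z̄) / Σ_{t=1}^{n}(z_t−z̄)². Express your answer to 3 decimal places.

0.145

Mean z̄ = (2 + 2 − 3 + 6 + 1 + 2 + 2 + 8 + 3 − 6 − 5)/11 = 1.0909
Numerator Σ_{t=1}^{10}(z_t−z̄)(z_{t+1}−z̄) = 26.4463
Denominator Σ(z_t−z̄)² = 182.9091
r_1 = 26.4463 / 182.9091 = 0.145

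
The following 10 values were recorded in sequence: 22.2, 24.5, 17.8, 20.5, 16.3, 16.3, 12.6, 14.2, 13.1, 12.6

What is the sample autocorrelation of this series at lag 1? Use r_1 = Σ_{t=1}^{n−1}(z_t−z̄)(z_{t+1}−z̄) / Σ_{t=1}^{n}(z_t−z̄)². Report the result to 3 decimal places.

Mean z̄ = (22.2 + 24.5 + 17.8 + 20.5 + 16.3 + 16.3 + 12.6 + 14.2 + 13.1 + 12.6)/10 = 17.0100
Numerator Σ_{t=1}^{9}(z_t−z̄)(z_{t+1}−z̄) = 89.3269
Denominator Σ(z_t−z̄)² = 158.9290
r_1 = 89.3269 / 158.9290 = 0.562

0.562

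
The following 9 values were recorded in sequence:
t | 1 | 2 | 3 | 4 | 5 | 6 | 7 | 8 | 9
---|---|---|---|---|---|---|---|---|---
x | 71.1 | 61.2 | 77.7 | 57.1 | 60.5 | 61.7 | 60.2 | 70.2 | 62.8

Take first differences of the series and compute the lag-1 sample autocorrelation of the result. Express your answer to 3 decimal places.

First differences Δx: -9.9, 16.5, -20.6, 3.4, 1.2, -1.5, 10.0, -7.4
Mean of differences = -1.0375
Numerator Σ(Δx_t−Δx̄)(Δx_{t+1}−Δx̄) = -651.7489
Denominator Σ(Δx_t−Δx̄)² = 956.0188
r_1(Δx) = -651.7489 / 956.0188 = -0.682

-0.682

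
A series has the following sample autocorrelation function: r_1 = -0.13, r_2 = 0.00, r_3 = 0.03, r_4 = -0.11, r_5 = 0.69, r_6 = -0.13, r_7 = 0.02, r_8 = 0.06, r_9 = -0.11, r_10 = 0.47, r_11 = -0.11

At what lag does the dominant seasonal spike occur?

The largest autocorrelation is r_5 = 0.69, with a weaker echo at lag 10 (0.47); the remaining lags stay at or below 0.06.
The dominant spike at lag 5 indicates a seasonal period of 5.

5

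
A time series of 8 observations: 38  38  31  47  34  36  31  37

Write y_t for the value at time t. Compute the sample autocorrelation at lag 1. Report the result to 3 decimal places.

-0.488

Mean ȳ = (38 + 38 + 31 + 47 + 34 + 36 + 31 + 37)/8 = 36.5000
Deviations from mean: 1.5000, 1.5000, -5.5000, 10.5000, -2.5000, -0.5000, -5.5000, 0.5000
Σ(y_t−ȳ)(y_{t+1}−ȳ) = (2.2500) + (-8.2500) + (-57.7500) + (-26.2500) + (1.2500) + (2.7500) + (-2.7500) = -88.7500
Denominator Σ(y_t−ȳ)² = 182.0000
r_1 = -88.7500 / 182.0000 = -0.488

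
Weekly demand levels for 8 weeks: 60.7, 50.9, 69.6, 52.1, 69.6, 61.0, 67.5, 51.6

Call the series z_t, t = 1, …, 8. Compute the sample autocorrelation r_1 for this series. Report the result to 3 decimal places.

-0.647

Mean z̄ = (60.7 + 50.9 + 69.6 + 52.1 + 69.6 + 61.0 + 67.5 + 51.6)/8 = 60.3750
Deviations from mean: 0.3250, -9.4750, 9.2250, -8.2750, 9.2250, 0.6250, 7.1250, -8.7750
Σ(z_t−z̄)(z_{t+1}−z̄) = (-3.0794) + (-87.4069) + (-76.3369) + (-76.3369) + (5.7656) + (4.4531) + (-62.5219) = -295.4631
Denominator Σ(z_t−z̄)² = 456.7150
r_1 = -295.4631 / 456.7150 = -0.647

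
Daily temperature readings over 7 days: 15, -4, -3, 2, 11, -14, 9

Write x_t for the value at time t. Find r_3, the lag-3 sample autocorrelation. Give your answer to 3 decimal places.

Mean x̄ = (15 − 4 − 3 + 2 + 11 − 14 + 9)/7 = 2.2857
Deviations from mean: 12.7143, -6.2857, -5.2857, -0.2857, 8.7143, -16.2857, 6.7143
Numerator Σ_{t=1}^{4}(x_t−x̄)(x_{t+3}−x̄) = 25.7551
Denominator Σ(x_t−x̄)² = 615.4286
r_3 = 25.7551 / 615.4286 = 0.042

0.042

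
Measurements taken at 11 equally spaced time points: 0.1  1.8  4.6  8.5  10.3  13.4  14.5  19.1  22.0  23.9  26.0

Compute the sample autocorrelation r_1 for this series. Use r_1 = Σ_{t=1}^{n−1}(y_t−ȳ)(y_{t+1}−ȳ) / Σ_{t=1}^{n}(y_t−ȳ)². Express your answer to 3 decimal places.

Mean ȳ = (0.1 + 1.8 + 4.6 + 8.5 + 10.3 + 13.4 + 14.5 + 19.1 + 22.0 + 23.9 + 26.0)/11 = 13.1091
Numerator Σ_{t=1}^{10}(y_t−ȳ)(y_{t+1}−ȳ) = 591.7481
Denominator Σ(y_t−ȳ)² = 798.2491
r_1 = 591.7481 / 798.2491 = 0.741

0.741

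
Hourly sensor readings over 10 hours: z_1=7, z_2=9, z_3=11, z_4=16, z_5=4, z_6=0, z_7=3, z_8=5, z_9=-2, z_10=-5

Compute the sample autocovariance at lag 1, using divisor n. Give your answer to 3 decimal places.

17.316

Mean z̄ = (7 + 9 + 11 + 16 + 4 + 0 + 3 + 5 − 2 − 5)/10 = 4.8000
Σ_{t=1}^{9}(z_t−z̄)(z_{t+1}−z̄) = 173.1600
γ_1 = 173.1600 / 10 = 17.316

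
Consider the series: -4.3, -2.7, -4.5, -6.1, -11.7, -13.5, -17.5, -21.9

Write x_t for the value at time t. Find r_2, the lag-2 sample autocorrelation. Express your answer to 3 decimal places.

Mean x̄ = (-4.3 − 2.7 − 4.5 − 6.1 − 11.7 − 13.5 − 17.5 − 21.9)/8 = -10.2750
Deviations from mean: 5.9750, 7.5750, 5.7750, 4.1750, -1.4250, -3.2250, -7.2250, -11.6250
Σ(x_t−x̄)(x_{t+2}−x̄) = (34.5056) + (31.6256) + (-8.2294) + (-13.4644) + (10.2956) + (37.4906) = 92.2238
Denominator Σ(x_t−x̄)² = 343.6350
r_2 = 92.2238 / 343.6350 = 0.268

0.268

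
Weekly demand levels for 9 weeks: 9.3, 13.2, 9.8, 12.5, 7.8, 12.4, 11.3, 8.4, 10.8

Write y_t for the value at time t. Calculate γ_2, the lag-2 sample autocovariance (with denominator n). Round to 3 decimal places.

Mean ȳ = (9.3 + 13.2 + 9.8 + 12.5 + 7.8 + 12.4 + 11.3 + 8.4 + 10.8)/9 = 10.6111
Σ_{t=1}^{7}(y_t−ȳ)(y_{t+2}−ȳ) = 5.8509
γ_2 = 5.8509 / 9 = 0.650

0.650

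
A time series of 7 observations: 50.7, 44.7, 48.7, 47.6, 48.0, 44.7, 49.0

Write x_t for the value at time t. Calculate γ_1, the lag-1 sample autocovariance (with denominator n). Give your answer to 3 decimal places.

Mean x̄ = (50.7 + 44.7 + 48.7 + 47.6 + 48.0 + 44.7 + 49.0)/7 = 47.6286
Σ_{t=1}^{6}(x_t−x̄)(x_{t+1}−x̄) = -17.2780
γ_1 = -17.2780 / 7 = -2.468

-2.468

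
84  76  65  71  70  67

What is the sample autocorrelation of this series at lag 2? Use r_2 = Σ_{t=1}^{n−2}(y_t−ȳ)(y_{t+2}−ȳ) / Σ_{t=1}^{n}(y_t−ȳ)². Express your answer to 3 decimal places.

-0.284

Mean ȳ = (84 + 76 + 65 + 71 + 70 + 67)/6 = 72.1667
Σ(y_t−ȳ)(y_{t+2}−ȳ) = (-84.8056) + (-4.4722) + (15.5278) + (6.0278) = -67.7222
Denominator Σ(y_t−ȳ)² = 238.8333
r_2 = -67.7222 / 238.8333 = -0.284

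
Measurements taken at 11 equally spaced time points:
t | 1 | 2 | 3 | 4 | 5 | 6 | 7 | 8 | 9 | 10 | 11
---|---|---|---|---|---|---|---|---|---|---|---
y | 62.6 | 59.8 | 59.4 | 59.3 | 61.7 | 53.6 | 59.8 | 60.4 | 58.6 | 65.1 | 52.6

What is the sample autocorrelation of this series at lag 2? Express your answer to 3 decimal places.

Mean ȳ = (62.6 + 59.8 + 59.4 + 59.3 + 61.7 + 53.6 + 59.8 + 60.4 + 58.6 + 65.1 + 52.6)/11 = 59.3545
Numerator Σ_{t=1}^{9}(y_t−ȳ)(y_{t+2}−ȳ) = 6.3395
Denominator Σ(y_t−ȳ)² = 129.8473
r_2 = 6.3395 / 129.8473 = 0.049

0.049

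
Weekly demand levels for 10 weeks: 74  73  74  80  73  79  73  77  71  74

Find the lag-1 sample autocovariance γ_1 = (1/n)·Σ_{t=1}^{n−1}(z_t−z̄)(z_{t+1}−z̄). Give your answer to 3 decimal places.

Mean z̄ = (74 + 73 + 74 + 80 + 73 + 79 + 73 + 77 + 71 + 74)/10 = 74.8000
Σ_{t=1}^{9}(z_t−z̄)(z_{t+1}−z̄) = -35.0400
γ_1 = -35.0400 / 10 = -3.504

-3.504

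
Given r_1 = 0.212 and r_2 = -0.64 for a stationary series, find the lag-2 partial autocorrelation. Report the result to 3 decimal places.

φ_{22} = (r_2 − r_1²) / (1 − r_1²)
r_1² = (0.212)² = 0.044944
Numerator = -0.64 − 0.0449 = -0.6849; denominator = 1 − 0.0449 = 0.9551
φ_{22} = -0.6849 / 0.9551 = -0.717

-0.717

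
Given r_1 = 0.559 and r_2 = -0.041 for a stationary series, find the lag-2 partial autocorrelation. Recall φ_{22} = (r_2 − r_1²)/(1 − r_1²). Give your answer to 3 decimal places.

φ_{22} = (r_2 − r_1²) / (1 − r_1²)
r_1² = (0.559)² = 0.312481
Numerator = -0.041 − 0.3125 = -0.3535; denominator = 1 − 0.3125 = 0.6875
φ_{22} = -0.3535 / 0.6875 = -0.514

-0.514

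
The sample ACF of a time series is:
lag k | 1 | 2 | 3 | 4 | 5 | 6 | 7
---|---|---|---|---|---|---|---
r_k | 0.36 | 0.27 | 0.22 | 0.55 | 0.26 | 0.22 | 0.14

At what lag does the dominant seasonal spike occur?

The largest autocorrelation is r_4 = 0.55; the remaining lags stay at or below 0.36. The elevated value at lag 1 (0.36), dropping to 0.27 at lag 2, reflects decaying short-term dependence rather than seasonality.
The dominant spike at lag 4 indicates a seasonal period of 4.

4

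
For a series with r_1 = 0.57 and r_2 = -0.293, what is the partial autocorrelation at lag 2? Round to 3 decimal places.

-0.915

φ_{22} = (r_2 − r_1²) / (1 − r_1²)
r_1² = (0.57)² = 0.3249
Numerator = -0.293 − 0.3249 = -0.6179; denominator = 1 − 0.3249 = 0.6751
φ_{22} = -0.6179 / 0.6751 = -0.915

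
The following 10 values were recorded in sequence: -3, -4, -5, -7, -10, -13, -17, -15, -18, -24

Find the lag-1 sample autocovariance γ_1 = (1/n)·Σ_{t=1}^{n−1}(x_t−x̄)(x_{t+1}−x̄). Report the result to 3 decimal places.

27.804

Mean x̄ = (-3 − 4 − 5 − 7 − 10 − 13 − 17 − 15 − 18 − 24)/10 = -11.6000
Σ_{t=1}^{9}(x_t−x̄)(x_{t+1}−x̄) = 278.0400
γ_1 = 278.0400 / 10 = 27.804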